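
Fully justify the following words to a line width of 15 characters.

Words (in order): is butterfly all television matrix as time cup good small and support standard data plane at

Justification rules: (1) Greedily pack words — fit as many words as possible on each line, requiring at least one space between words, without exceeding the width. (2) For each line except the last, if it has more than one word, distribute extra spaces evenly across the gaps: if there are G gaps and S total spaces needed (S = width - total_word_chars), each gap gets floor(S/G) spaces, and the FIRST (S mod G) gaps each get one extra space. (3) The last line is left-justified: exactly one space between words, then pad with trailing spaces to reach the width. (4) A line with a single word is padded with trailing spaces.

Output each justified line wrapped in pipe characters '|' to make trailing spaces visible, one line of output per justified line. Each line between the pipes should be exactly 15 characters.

Line 1: ['is', 'butterfly'] (min_width=12, slack=3)
Line 2: ['all', 'television'] (min_width=14, slack=1)
Line 3: ['matrix', 'as', 'time'] (min_width=14, slack=1)
Line 4: ['cup', 'good', 'small'] (min_width=14, slack=1)
Line 5: ['and', 'support'] (min_width=11, slack=4)
Line 6: ['standard', 'data'] (min_width=13, slack=2)
Line 7: ['plane', 'at'] (min_width=8, slack=7)

Answer: |is    butterfly|
|all  television|
|matrix  as time|
|cup  good small|
|and     support|
|standard   data|
|plane at       |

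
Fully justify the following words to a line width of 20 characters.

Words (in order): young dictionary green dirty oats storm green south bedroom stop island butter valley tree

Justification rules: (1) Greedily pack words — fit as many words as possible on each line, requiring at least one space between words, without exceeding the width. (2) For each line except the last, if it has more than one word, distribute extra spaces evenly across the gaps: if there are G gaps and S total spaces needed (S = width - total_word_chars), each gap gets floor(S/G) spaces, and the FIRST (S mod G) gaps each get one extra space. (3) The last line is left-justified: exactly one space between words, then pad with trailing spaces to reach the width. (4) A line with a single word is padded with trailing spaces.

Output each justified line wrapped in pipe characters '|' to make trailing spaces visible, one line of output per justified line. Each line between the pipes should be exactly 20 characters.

Line 1: ['young', 'dictionary'] (min_width=16, slack=4)
Line 2: ['green', 'dirty', 'oats'] (min_width=16, slack=4)
Line 3: ['storm', 'green', 'south'] (min_width=17, slack=3)
Line 4: ['bedroom', 'stop', 'island'] (min_width=19, slack=1)
Line 5: ['butter', 'valley', 'tree'] (min_width=18, slack=2)

Answer: |young     dictionary|
|green   dirty   oats|
|storm   green  south|
|bedroom  stop island|
|butter valley tree  |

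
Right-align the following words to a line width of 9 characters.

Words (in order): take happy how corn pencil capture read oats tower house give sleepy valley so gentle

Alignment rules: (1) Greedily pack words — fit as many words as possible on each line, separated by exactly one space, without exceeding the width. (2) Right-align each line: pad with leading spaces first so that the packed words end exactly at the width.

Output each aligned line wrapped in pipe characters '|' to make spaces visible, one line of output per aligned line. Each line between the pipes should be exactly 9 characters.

Line 1: ['take'] (min_width=4, slack=5)
Line 2: ['happy', 'how'] (min_width=9, slack=0)
Line 3: ['corn'] (min_width=4, slack=5)
Line 4: ['pencil'] (min_width=6, slack=3)
Line 5: ['capture'] (min_width=7, slack=2)
Line 6: ['read', 'oats'] (min_width=9, slack=0)
Line 7: ['tower'] (min_width=5, slack=4)
Line 8: ['house'] (min_width=5, slack=4)
Line 9: ['give'] (min_width=4, slack=5)
Line 10: ['sleepy'] (min_width=6, slack=3)
Line 11: ['valley', 'so'] (min_width=9, slack=0)
Line 12: ['gentle'] (min_width=6, slack=3)

Answer: |     take|
|happy how|
|     corn|
|   pencil|
|  capture|
|read oats|
|    tower|
|    house|
|     give|
|   sleepy|
|valley so|
|   gentle|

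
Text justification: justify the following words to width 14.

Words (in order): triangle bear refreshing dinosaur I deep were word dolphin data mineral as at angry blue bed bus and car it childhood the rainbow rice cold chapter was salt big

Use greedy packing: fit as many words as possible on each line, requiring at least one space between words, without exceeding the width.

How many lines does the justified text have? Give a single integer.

Line 1: ['triangle', 'bear'] (min_width=13, slack=1)
Line 2: ['refreshing'] (min_width=10, slack=4)
Line 3: ['dinosaur', 'I'] (min_width=10, slack=4)
Line 4: ['deep', 'were', 'word'] (min_width=14, slack=0)
Line 5: ['dolphin', 'data'] (min_width=12, slack=2)
Line 6: ['mineral', 'as', 'at'] (min_width=13, slack=1)
Line 7: ['angry', 'blue', 'bed'] (min_width=14, slack=0)
Line 8: ['bus', 'and', 'car', 'it'] (min_width=14, slack=0)
Line 9: ['childhood', 'the'] (min_width=13, slack=1)
Line 10: ['rainbow', 'rice'] (min_width=12, slack=2)
Line 11: ['cold', 'chapter'] (min_width=12, slack=2)
Line 12: ['was', 'salt', 'big'] (min_width=12, slack=2)
Total lines: 12

Answer: 12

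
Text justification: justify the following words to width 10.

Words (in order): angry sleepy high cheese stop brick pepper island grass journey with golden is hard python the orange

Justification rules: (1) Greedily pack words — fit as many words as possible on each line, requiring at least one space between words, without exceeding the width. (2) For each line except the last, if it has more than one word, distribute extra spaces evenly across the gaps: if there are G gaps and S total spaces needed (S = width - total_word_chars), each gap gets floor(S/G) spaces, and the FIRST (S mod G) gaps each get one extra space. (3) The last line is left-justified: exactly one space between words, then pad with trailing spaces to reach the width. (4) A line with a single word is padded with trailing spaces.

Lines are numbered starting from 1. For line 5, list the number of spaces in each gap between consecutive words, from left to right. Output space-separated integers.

Line 1: ['angry'] (min_width=5, slack=5)
Line 2: ['sleepy'] (min_width=6, slack=4)
Line 3: ['high'] (min_width=4, slack=6)
Line 4: ['cheese'] (min_width=6, slack=4)
Line 5: ['stop', 'brick'] (min_width=10, slack=0)
Line 6: ['pepper'] (min_width=6, slack=4)
Line 7: ['island'] (min_width=6, slack=4)
Line 8: ['grass'] (min_width=5, slack=5)
Line 9: ['journey'] (min_width=7, slack=3)
Line 10: ['with'] (min_width=4, slack=6)
Line 11: ['golden', 'is'] (min_width=9, slack=1)
Line 12: ['hard'] (min_width=4, slack=6)
Line 13: ['python', 'the'] (min_width=10, slack=0)
Line 14: ['orange'] (min_width=6, slack=4)

Answer: 1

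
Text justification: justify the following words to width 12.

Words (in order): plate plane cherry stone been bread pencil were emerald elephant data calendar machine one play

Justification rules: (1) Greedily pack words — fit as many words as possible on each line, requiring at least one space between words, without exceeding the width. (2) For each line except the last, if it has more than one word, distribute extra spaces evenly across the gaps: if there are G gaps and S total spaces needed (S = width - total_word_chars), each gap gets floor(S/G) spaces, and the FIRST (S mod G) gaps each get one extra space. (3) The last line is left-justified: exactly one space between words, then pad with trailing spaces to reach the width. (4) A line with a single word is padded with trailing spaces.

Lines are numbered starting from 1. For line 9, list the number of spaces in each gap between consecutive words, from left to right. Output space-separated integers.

Answer: 2

Derivation:
Line 1: ['plate', 'plane'] (min_width=11, slack=1)
Line 2: ['cherry', 'stone'] (min_width=12, slack=0)
Line 3: ['been', 'bread'] (min_width=10, slack=2)
Line 4: ['pencil', 'were'] (min_width=11, slack=1)
Line 5: ['emerald'] (min_width=7, slack=5)
Line 6: ['elephant'] (min_width=8, slack=4)
Line 7: ['data'] (min_width=4, slack=8)
Line 8: ['calendar'] (min_width=8, slack=4)
Line 9: ['machine', 'one'] (min_width=11, slack=1)
Line 10: ['play'] (min_width=4, slack=8)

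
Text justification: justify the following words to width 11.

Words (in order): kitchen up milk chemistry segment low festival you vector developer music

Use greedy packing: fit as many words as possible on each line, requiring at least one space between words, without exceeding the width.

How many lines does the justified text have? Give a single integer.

Answer: 8

Derivation:
Line 1: ['kitchen', 'up'] (min_width=10, slack=1)
Line 2: ['milk'] (min_width=4, slack=7)
Line 3: ['chemistry'] (min_width=9, slack=2)
Line 4: ['segment', 'low'] (min_width=11, slack=0)
Line 5: ['festival'] (min_width=8, slack=3)
Line 6: ['you', 'vector'] (min_width=10, slack=1)
Line 7: ['developer'] (min_width=9, slack=2)
Line 8: ['music'] (min_width=5, slack=6)
Total lines: 8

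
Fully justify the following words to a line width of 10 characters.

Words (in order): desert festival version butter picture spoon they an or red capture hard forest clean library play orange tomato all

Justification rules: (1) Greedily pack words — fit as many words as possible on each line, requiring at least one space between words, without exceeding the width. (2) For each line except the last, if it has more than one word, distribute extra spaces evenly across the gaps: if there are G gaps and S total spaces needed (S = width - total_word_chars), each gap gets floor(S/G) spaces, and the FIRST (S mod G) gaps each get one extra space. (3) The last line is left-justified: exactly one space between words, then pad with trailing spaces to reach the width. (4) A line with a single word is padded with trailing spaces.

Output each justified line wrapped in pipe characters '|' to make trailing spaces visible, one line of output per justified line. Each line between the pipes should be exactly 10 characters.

Line 1: ['desert'] (min_width=6, slack=4)
Line 2: ['festival'] (min_width=8, slack=2)
Line 3: ['version'] (min_width=7, slack=3)
Line 4: ['butter'] (min_width=6, slack=4)
Line 5: ['picture'] (min_width=7, slack=3)
Line 6: ['spoon', 'they'] (min_width=10, slack=0)
Line 7: ['an', 'or', 'red'] (min_width=9, slack=1)
Line 8: ['capture'] (min_width=7, slack=3)
Line 9: ['hard'] (min_width=4, slack=6)
Line 10: ['forest'] (min_width=6, slack=4)
Line 11: ['clean'] (min_width=5, slack=5)
Line 12: ['library'] (min_width=7, slack=3)
Line 13: ['play'] (min_width=4, slack=6)
Line 14: ['orange'] (min_width=6, slack=4)
Line 15: ['tomato', 'all'] (min_width=10, slack=0)

Answer: |desert    |
|festival  |
|version   |
|butter    |
|picture   |
|spoon they|
|an  or red|
|capture   |
|hard      |
|forest    |
|clean     |
|library   |
|play      |
|orange    |
|tomato all|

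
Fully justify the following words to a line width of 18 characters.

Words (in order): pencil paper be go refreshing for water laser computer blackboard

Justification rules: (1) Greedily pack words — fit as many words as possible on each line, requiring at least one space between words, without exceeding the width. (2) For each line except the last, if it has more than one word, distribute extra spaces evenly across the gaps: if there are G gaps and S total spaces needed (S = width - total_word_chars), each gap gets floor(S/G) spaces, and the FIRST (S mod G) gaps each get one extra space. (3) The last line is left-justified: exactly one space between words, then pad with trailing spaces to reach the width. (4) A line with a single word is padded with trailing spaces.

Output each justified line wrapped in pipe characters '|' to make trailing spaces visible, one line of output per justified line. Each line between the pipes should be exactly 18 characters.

Line 1: ['pencil', 'paper', 'be', 'go'] (min_width=18, slack=0)
Line 2: ['refreshing', 'for'] (min_width=14, slack=4)
Line 3: ['water', 'laser'] (min_width=11, slack=7)
Line 4: ['computer'] (min_width=8, slack=10)
Line 5: ['blackboard'] (min_width=10, slack=8)

Answer: |pencil paper be go|
|refreshing     for|
|water        laser|
|computer          |
|blackboard        |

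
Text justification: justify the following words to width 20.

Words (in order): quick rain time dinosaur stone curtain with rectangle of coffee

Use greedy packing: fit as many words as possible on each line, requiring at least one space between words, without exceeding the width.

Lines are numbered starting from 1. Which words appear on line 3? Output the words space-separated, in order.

Answer: curtain with

Derivation:
Line 1: ['quick', 'rain', 'time'] (min_width=15, slack=5)
Line 2: ['dinosaur', 'stone'] (min_width=14, slack=6)
Line 3: ['curtain', 'with'] (min_width=12, slack=8)
Line 4: ['rectangle', 'of', 'coffee'] (min_width=19, slack=1)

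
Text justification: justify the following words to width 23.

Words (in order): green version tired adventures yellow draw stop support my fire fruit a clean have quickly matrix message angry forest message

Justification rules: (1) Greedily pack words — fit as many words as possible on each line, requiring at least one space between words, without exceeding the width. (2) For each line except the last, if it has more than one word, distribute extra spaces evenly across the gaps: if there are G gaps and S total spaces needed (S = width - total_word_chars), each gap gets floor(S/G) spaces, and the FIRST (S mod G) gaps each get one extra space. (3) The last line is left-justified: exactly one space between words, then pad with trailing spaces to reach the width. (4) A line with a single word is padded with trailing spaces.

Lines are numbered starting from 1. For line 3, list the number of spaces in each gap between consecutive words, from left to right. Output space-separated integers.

Answer: 2 2 2

Derivation:
Line 1: ['green', 'version', 'tired'] (min_width=19, slack=4)
Line 2: ['adventures', 'yellow', 'draw'] (min_width=22, slack=1)
Line 3: ['stop', 'support', 'my', 'fire'] (min_width=20, slack=3)
Line 4: ['fruit', 'a', 'clean', 'have'] (min_width=18, slack=5)
Line 5: ['quickly', 'matrix', 'message'] (min_width=22, slack=1)
Line 6: ['angry', 'forest', 'message'] (min_width=20, slack=3)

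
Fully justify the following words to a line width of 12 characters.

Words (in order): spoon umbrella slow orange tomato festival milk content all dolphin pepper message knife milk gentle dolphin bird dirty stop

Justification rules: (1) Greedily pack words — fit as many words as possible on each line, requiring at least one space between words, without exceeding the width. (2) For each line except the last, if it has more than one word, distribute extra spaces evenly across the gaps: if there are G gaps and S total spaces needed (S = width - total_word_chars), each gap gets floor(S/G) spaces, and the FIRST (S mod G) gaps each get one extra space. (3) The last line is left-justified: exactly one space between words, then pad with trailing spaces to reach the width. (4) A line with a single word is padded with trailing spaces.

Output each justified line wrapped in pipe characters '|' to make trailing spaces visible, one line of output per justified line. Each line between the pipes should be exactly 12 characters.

Answer: |spoon       |
|umbrella    |
|slow  orange|
|tomato      |
|festival    |
|milk content|
|all  dolphin|
|pepper      |
|message     |
|knife   milk|
|gentle      |
|dolphin bird|
|dirty stop  |

Derivation:
Line 1: ['spoon'] (min_width=5, slack=7)
Line 2: ['umbrella'] (min_width=8, slack=4)
Line 3: ['slow', 'orange'] (min_width=11, slack=1)
Line 4: ['tomato'] (min_width=6, slack=6)
Line 5: ['festival'] (min_width=8, slack=4)
Line 6: ['milk', 'content'] (min_width=12, slack=0)
Line 7: ['all', 'dolphin'] (min_width=11, slack=1)
Line 8: ['pepper'] (min_width=6, slack=6)
Line 9: ['message'] (min_width=7, slack=5)
Line 10: ['knife', 'milk'] (min_width=10, slack=2)
Line 11: ['gentle'] (min_width=6, slack=6)
Line 12: ['dolphin', 'bird'] (min_width=12, slack=0)
Line 13: ['dirty', 'stop'] (min_width=10, slack=2)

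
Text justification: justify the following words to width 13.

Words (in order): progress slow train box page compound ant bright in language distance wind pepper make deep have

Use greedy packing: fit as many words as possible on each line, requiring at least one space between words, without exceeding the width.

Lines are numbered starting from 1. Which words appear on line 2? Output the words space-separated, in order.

Answer: train box

Derivation:
Line 1: ['progress', 'slow'] (min_width=13, slack=0)
Line 2: ['train', 'box'] (min_width=9, slack=4)
Line 3: ['page', 'compound'] (min_width=13, slack=0)
Line 4: ['ant', 'bright', 'in'] (min_width=13, slack=0)
Line 5: ['language'] (min_width=8, slack=5)
Line 6: ['distance', 'wind'] (min_width=13, slack=0)
Line 7: ['pepper', 'make'] (min_width=11, slack=2)
Line 8: ['deep', 'have'] (min_width=9, slack=4)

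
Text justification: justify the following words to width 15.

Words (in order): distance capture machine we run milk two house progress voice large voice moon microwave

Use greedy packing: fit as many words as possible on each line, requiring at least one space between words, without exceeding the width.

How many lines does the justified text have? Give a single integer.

Line 1: ['distance'] (min_width=8, slack=7)
Line 2: ['capture', 'machine'] (min_width=15, slack=0)
Line 3: ['we', 'run', 'milk', 'two'] (min_width=15, slack=0)
Line 4: ['house', 'progress'] (min_width=14, slack=1)
Line 5: ['voice', 'large'] (min_width=11, slack=4)
Line 6: ['voice', 'moon'] (min_width=10, slack=5)
Line 7: ['microwave'] (min_width=9, slack=6)
Total lines: 7

Answer: 7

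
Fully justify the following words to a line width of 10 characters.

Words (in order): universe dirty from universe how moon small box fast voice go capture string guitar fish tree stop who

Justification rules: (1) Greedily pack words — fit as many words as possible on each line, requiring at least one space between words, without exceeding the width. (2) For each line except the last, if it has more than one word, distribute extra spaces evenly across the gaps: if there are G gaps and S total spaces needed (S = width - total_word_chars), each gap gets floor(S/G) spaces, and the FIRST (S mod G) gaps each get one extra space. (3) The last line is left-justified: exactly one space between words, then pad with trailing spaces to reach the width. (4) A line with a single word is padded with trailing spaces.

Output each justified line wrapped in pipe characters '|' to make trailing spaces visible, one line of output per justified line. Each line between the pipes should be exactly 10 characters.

Answer: |universe  |
|dirty from|
|universe  |
|how   moon|
|small  box|
|fast voice|
|go capture|
|string    |
|guitar    |
|fish  tree|
|stop who  |

Derivation:
Line 1: ['universe'] (min_width=8, slack=2)
Line 2: ['dirty', 'from'] (min_width=10, slack=0)
Line 3: ['universe'] (min_width=8, slack=2)
Line 4: ['how', 'moon'] (min_width=8, slack=2)
Line 5: ['small', 'box'] (min_width=9, slack=1)
Line 6: ['fast', 'voice'] (min_width=10, slack=0)
Line 7: ['go', 'capture'] (min_width=10, slack=0)
Line 8: ['string'] (min_width=6, slack=4)
Line 9: ['guitar'] (min_width=6, slack=4)
Line 10: ['fish', 'tree'] (min_width=9, slack=1)
Line 11: ['stop', 'who'] (min_width=8, slack=2)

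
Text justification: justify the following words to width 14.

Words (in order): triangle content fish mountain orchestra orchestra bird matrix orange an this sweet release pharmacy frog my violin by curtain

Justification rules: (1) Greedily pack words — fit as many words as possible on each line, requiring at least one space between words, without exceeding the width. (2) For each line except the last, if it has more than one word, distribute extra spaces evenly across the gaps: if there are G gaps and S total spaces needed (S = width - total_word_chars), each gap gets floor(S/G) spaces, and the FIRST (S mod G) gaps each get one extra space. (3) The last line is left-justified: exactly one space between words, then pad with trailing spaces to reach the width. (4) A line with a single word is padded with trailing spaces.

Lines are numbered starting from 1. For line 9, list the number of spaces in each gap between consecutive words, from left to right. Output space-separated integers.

Line 1: ['triangle'] (min_width=8, slack=6)
Line 2: ['content', 'fish'] (min_width=12, slack=2)
Line 3: ['mountain'] (min_width=8, slack=6)
Line 4: ['orchestra'] (min_width=9, slack=5)
Line 5: ['orchestra', 'bird'] (min_width=14, slack=0)
Line 6: ['matrix', 'orange'] (min_width=13, slack=1)
Line 7: ['an', 'this', 'sweet'] (min_width=13, slack=1)
Line 8: ['release'] (min_width=7, slack=7)
Line 9: ['pharmacy', 'frog'] (min_width=13, slack=1)
Line 10: ['my', 'violin', 'by'] (min_width=12, slack=2)
Line 11: ['curtain'] (min_width=7, slack=7)

Answer: 2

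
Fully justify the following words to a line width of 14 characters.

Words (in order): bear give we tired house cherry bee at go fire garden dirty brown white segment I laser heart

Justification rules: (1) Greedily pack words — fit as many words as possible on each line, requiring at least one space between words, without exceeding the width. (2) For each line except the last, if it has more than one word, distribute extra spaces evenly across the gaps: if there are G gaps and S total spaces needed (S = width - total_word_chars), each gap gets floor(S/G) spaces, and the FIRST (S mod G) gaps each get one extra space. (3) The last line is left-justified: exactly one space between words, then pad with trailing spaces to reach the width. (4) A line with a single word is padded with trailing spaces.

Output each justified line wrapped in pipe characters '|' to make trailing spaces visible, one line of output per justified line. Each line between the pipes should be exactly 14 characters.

Line 1: ['bear', 'give', 'we'] (min_width=12, slack=2)
Line 2: ['tired', 'house'] (min_width=11, slack=3)
Line 3: ['cherry', 'bee', 'at'] (min_width=13, slack=1)
Line 4: ['go', 'fire', 'garden'] (min_width=14, slack=0)
Line 5: ['dirty', 'brown'] (min_width=11, slack=3)
Line 6: ['white', 'segment'] (min_width=13, slack=1)
Line 7: ['I', 'laser', 'heart'] (min_width=13, slack=1)

Answer: |bear  give  we|
|tired    house|
|cherry  bee at|
|go fire garden|
|dirty    brown|
|white  segment|
|I laser heart |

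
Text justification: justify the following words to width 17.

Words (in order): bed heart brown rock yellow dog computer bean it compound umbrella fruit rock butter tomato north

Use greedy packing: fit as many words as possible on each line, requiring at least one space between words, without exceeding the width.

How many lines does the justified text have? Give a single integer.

Answer: 6

Derivation:
Line 1: ['bed', 'heart', 'brown'] (min_width=15, slack=2)
Line 2: ['rock', 'yellow', 'dog'] (min_width=15, slack=2)
Line 3: ['computer', 'bean', 'it'] (min_width=16, slack=1)
Line 4: ['compound', 'umbrella'] (min_width=17, slack=0)
Line 5: ['fruit', 'rock', 'butter'] (min_width=17, slack=0)
Line 6: ['tomato', 'north'] (min_width=12, slack=5)
Total lines: 6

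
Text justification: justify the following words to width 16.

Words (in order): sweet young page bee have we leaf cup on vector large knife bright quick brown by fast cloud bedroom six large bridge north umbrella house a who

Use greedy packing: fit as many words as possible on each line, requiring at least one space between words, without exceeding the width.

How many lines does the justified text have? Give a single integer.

Line 1: ['sweet', 'young', 'page'] (min_width=16, slack=0)
Line 2: ['bee', 'have', 'we', 'leaf'] (min_width=16, slack=0)
Line 3: ['cup', 'on', 'vector'] (min_width=13, slack=3)
Line 4: ['large', 'knife'] (min_width=11, slack=5)
Line 5: ['bright', 'quick'] (min_width=12, slack=4)
Line 6: ['brown', 'by', 'fast'] (min_width=13, slack=3)
Line 7: ['cloud', 'bedroom'] (min_width=13, slack=3)
Line 8: ['six', 'large', 'bridge'] (min_width=16, slack=0)
Line 9: ['north', 'umbrella'] (min_width=14, slack=2)
Line 10: ['house', 'a', 'who'] (min_width=11, slack=5)
Total lines: 10

Answer: 10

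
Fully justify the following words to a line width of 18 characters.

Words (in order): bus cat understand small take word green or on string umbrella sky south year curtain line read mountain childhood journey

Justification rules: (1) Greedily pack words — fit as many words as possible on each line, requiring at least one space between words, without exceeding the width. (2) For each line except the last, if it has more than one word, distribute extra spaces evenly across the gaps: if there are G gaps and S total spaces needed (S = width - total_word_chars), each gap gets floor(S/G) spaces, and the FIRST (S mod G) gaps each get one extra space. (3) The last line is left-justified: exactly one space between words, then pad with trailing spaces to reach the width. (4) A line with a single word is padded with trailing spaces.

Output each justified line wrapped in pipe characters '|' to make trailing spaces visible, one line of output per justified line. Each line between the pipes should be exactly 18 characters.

Line 1: ['bus', 'cat', 'understand'] (min_width=18, slack=0)
Line 2: ['small', 'take', 'word'] (min_width=15, slack=3)
Line 3: ['green', 'or', 'on', 'string'] (min_width=18, slack=0)
Line 4: ['umbrella', 'sky', 'south'] (min_width=18, slack=0)
Line 5: ['year', 'curtain', 'line'] (min_width=17, slack=1)
Line 6: ['read', 'mountain'] (min_width=13, slack=5)
Line 7: ['childhood', 'journey'] (min_width=17, slack=1)

Answer: |bus cat understand|
|small   take  word|
|green or on string|
|umbrella sky south|
|year  curtain line|
|read      mountain|
|childhood journey |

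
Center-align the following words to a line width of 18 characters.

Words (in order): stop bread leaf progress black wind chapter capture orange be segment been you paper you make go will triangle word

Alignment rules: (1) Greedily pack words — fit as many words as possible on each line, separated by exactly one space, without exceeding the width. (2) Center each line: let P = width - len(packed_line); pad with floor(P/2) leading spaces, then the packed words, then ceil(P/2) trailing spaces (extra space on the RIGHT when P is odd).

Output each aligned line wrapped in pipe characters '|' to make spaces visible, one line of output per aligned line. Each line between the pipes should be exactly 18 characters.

Answer: | stop bread leaf  |
|  progress black  |
|   wind chapter   |
|capture orange be |
| segment been you |
|paper you make go |
|will triangle word|

Derivation:
Line 1: ['stop', 'bread', 'leaf'] (min_width=15, slack=3)
Line 2: ['progress', 'black'] (min_width=14, slack=4)
Line 3: ['wind', 'chapter'] (min_width=12, slack=6)
Line 4: ['capture', 'orange', 'be'] (min_width=17, slack=1)
Line 5: ['segment', 'been', 'you'] (min_width=16, slack=2)
Line 6: ['paper', 'you', 'make', 'go'] (min_width=17, slack=1)
Line 7: ['will', 'triangle', 'word'] (min_width=18, slack=0)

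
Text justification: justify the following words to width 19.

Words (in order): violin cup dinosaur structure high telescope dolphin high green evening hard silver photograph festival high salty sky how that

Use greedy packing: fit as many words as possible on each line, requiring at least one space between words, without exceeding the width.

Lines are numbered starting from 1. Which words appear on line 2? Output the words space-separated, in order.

Answer: structure high

Derivation:
Line 1: ['violin', 'cup', 'dinosaur'] (min_width=19, slack=0)
Line 2: ['structure', 'high'] (min_width=14, slack=5)
Line 3: ['telescope', 'dolphin'] (min_width=17, slack=2)
Line 4: ['high', 'green', 'evening'] (min_width=18, slack=1)
Line 5: ['hard', 'silver'] (min_width=11, slack=8)
Line 6: ['photograph', 'festival'] (min_width=19, slack=0)
Line 7: ['high', 'salty', 'sky', 'how'] (min_width=18, slack=1)
Line 8: ['that'] (min_width=4, slack=15)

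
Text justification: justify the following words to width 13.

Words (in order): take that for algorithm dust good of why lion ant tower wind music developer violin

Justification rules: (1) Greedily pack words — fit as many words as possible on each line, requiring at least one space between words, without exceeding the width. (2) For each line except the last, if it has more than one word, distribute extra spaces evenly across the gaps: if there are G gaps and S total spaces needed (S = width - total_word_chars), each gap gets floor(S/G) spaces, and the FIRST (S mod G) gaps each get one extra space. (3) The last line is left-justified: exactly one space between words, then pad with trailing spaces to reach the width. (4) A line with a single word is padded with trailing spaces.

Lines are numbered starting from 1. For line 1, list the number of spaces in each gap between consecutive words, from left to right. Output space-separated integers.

Answer: 1 1

Derivation:
Line 1: ['take', 'that', 'for'] (min_width=13, slack=0)
Line 2: ['algorithm'] (min_width=9, slack=4)
Line 3: ['dust', 'good', 'of'] (min_width=12, slack=1)
Line 4: ['why', 'lion', 'ant'] (min_width=12, slack=1)
Line 5: ['tower', 'wind'] (min_width=10, slack=3)
Line 6: ['music'] (min_width=5, slack=8)
Line 7: ['developer'] (min_width=9, slack=4)
Line 8: ['violin'] (min_width=6, slack=7)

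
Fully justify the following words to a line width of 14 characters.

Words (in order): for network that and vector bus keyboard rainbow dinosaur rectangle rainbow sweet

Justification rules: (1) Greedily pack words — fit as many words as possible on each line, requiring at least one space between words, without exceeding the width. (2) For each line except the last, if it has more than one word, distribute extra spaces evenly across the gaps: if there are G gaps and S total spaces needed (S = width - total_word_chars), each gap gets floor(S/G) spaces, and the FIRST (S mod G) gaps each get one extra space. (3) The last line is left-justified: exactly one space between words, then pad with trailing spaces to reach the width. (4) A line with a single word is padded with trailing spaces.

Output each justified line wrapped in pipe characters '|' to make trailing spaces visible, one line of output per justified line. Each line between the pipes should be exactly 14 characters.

Line 1: ['for', 'network'] (min_width=11, slack=3)
Line 2: ['that', 'and'] (min_width=8, slack=6)
Line 3: ['vector', 'bus'] (min_width=10, slack=4)
Line 4: ['keyboard'] (min_width=8, slack=6)
Line 5: ['rainbow'] (min_width=7, slack=7)
Line 6: ['dinosaur'] (min_width=8, slack=6)
Line 7: ['rectangle'] (min_width=9, slack=5)
Line 8: ['rainbow', 'sweet'] (min_width=13, slack=1)

Answer: |for    network|
|that       and|
|vector     bus|
|keyboard      |
|rainbow       |
|dinosaur      |
|rectangle     |
|rainbow sweet |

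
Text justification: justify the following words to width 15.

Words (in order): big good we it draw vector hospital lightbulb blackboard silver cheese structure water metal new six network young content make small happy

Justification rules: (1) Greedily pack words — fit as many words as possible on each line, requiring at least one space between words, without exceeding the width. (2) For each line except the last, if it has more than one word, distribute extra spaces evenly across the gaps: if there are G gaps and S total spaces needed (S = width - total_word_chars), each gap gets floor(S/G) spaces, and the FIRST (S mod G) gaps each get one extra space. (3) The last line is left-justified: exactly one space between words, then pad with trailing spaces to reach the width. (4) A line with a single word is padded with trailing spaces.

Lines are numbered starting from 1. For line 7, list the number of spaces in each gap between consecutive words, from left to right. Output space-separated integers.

Answer: 1

Derivation:
Line 1: ['big', 'good', 'we', 'it'] (min_width=14, slack=1)
Line 2: ['draw', 'vector'] (min_width=11, slack=4)
Line 3: ['hospital'] (min_width=8, slack=7)
Line 4: ['lightbulb'] (min_width=9, slack=6)
Line 5: ['blackboard'] (min_width=10, slack=5)
Line 6: ['silver', 'cheese'] (min_width=13, slack=2)
Line 7: ['structure', 'water'] (min_width=15, slack=0)
Line 8: ['metal', 'new', 'six'] (min_width=13, slack=2)
Line 9: ['network', 'young'] (min_width=13, slack=2)
Line 10: ['content', 'make'] (min_width=12, slack=3)
Line 11: ['small', 'happy'] (min_width=11, slack=4)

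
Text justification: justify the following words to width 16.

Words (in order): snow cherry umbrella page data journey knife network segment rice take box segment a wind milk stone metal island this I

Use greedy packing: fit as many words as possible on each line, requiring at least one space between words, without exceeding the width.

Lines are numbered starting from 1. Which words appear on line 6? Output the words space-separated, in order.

Line 1: ['snow', 'cherry'] (min_width=11, slack=5)
Line 2: ['umbrella', 'page'] (min_width=13, slack=3)
Line 3: ['data', 'journey'] (min_width=12, slack=4)
Line 4: ['knife', 'network'] (min_width=13, slack=3)
Line 5: ['segment', 'rice'] (min_width=12, slack=4)
Line 6: ['take', 'box', 'segment'] (min_width=16, slack=0)
Line 7: ['a', 'wind', 'milk'] (min_width=11, slack=5)
Line 8: ['stone', 'metal'] (min_width=11, slack=5)
Line 9: ['island', 'this', 'I'] (min_width=13, slack=3)

Answer: take box segment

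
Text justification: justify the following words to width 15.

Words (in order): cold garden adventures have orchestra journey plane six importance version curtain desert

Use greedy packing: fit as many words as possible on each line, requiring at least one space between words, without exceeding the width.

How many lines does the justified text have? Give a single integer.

Line 1: ['cold', 'garden'] (min_width=11, slack=4)
Line 2: ['adventures', 'have'] (min_width=15, slack=0)
Line 3: ['orchestra'] (min_width=9, slack=6)
Line 4: ['journey', 'plane'] (min_width=13, slack=2)
Line 5: ['six', 'importance'] (min_width=14, slack=1)
Line 6: ['version', 'curtain'] (min_width=15, slack=0)
Line 7: ['desert'] (min_width=6, slack=9)
Total lines: 7

Answer: 7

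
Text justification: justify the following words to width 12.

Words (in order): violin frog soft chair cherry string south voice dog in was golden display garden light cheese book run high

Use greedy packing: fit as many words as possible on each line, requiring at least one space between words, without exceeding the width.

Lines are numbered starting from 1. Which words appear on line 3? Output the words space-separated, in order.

Line 1: ['violin', 'frog'] (min_width=11, slack=1)
Line 2: ['soft', 'chair'] (min_width=10, slack=2)
Line 3: ['cherry'] (min_width=6, slack=6)
Line 4: ['string', 'south'] (min_width=12, slack=0)
Line 5: ['voice', 'dog', 'in'] (min_width=12, slack=0)
Line 6: ['was', 'golden'] (min_width=10, slack=2)
Line 7: ['display'] (min_width=7, slack=5)
Line 8: ['garden', 'light'] (min_width=12, slack=0)
Line 9: ['cheese', 'book'] (min_width=11, slack=1)
Line 10: ['run', 'high'] (min_width=8, slack=4)

Answer: cherry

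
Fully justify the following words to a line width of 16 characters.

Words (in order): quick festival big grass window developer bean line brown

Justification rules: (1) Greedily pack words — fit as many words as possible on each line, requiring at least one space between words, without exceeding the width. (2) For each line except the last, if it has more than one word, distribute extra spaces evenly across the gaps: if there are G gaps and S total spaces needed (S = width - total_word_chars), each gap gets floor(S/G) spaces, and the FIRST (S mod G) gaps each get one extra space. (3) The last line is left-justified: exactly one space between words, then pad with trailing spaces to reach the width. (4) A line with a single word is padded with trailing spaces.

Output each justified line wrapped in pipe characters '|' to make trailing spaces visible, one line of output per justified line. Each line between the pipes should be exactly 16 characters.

Answer: |quick   festival|
|big grass window|
|developer   bean|
|line brown      |

Derivation:
Line 1: ['quick', 'festival'] (min_width=14, slack=2)
Line 2: ['big', 'grass', 'window'] (min_width=16, slack=0)
Line 3: ['developer', 'bean'] (min_width=14, slack=2)
Line 4: ['line', 'brown'] (min_width=10, slack=6)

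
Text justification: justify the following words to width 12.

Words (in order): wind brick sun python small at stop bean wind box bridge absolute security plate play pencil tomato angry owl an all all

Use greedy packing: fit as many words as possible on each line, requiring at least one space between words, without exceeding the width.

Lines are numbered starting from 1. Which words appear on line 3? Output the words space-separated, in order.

Line 1: ['wind', 'brick'] (min_width=10, slack=2)
Line 2: ['sun', 'python'] (min_width=10, slack=2)
Line 3: ['small', 'at'] (min_width=8, slack=4)
Line 4: ['stop', 'bean'] (min_width=9, slack=3)
Line 5: ['wind', 'box'] (min_width=8, slack=4)
Line 6: ['bridge'] (min_width=6, slack=6)
Line 7: ['absolute'] (min_width=8, slack=4)
Line 8: ['security'] (min_width=8, slack=4)
Line 9: ['plate', 'play'] (min_width=10, slack=2)
Line 10: ['pencil'] (min_width=6, slack=6)
Line 11: ['tomato', 'angry'] (min_width=12, slack=0)
Line 12: ['owl', 'an', 'all'] (min_width=10, slack=2)
Line 13: ['all'] (min_width=3, slack=9)

Answer: small at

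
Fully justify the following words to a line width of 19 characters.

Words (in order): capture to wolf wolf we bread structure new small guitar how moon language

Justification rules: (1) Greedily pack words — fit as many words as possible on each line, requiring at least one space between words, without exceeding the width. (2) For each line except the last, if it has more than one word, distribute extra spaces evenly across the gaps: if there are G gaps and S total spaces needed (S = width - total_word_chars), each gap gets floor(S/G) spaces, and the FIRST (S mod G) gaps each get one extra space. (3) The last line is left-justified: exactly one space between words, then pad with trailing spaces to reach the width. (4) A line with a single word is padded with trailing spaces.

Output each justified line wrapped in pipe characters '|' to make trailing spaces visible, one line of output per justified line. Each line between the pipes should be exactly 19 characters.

Answer: |capture   to   wolf|
|wolf    we    bread|
|structure new small|
|guitar   how   moon|
|language           |

Derivation:
Line 1: ['capture', 'to', 'wolf'] (min_width=15, slack=4)
Line 2: ['wolf', 'we', 'bread'] (min_width=13, slack=6)
Line 3: ['structure', 'new', 'small'] (min_width=19, slack=0)
Line 4: ['guitar', 'how', 'moon'] (min_width=15, slack=4)
Line 5: ['language'] (min_width=8, slack=11)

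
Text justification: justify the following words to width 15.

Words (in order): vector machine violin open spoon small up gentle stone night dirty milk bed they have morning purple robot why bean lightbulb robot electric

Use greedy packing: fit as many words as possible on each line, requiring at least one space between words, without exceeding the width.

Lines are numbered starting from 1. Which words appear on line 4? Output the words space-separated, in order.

Line 1: ['vector', 'machine'] (min_width=14, slack=1)
Line 2: ['violin', 'open'] (min_width=11, slack=4)
Line 3: ['spoon', 'small', 'up'] (min_width=14, slack=1)
Line 4: ['gentle', 'stone'] (min_width=12, slack=3)
Line 5: ['night', 'dirty'] (min_width=11, slack=4)
Line 6: ['milk', 'bed', 'they'] (min_width=13, slack=2)
Line 7: ['have', 'morning'] (min_width=12, slack=3)
Line 8: ['purple', 'robot'] (min_width=12, slack=3)
Line 9: ['why', 'bean'] (min_width=8, slack=7)
Line 10: ['lightbulb', 'robot'] (min_width=15, slack=0)
Line 11: ['electric'] (min_width=8, slack=7)

Answer: gentle stone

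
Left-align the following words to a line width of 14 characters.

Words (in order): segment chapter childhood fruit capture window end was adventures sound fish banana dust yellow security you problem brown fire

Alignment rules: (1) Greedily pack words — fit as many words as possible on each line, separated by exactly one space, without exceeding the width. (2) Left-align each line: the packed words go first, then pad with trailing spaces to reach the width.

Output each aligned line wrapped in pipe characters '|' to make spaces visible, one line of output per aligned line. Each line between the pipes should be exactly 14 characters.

Line 1: ['segment'] (min_width=7, slack=7)
Line 2: ['chapter'] (min_width=7, slack=7)
Line 3: ['childhood'] (min_width=9, slack=5)
Line 4: ['fruit', 'capture'] (min_width=13, slack=1)
Line 5: ['window', 'end', 'was'] (min_width=14, slack=0)
Line 6: ['adventures'] (min_width=10, slack=4)
Line 7: ['sound', 'fish'] (min_width=10, slack=4)
Line 8: ['banana', 'dust'] (min_width=11, slack=3)
Line 9: ['yellow'] (min_width=6, slack=8)
Line 10: ['security', 'you'] (min_width=12, slack=2)
Line 11: ['problem', 'brown'] (min_width=13, slack=1)
Line 12: ['fire'] (min_width=4, slack=10)

Answer: |segment       |
|chapter       |
|childhood     |
|fruit capture |
|window end was|
|adventures    |
|sound fish    |
|banana dust   |
|yellow        |
|security you  |
|problem brown |
|fire          |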